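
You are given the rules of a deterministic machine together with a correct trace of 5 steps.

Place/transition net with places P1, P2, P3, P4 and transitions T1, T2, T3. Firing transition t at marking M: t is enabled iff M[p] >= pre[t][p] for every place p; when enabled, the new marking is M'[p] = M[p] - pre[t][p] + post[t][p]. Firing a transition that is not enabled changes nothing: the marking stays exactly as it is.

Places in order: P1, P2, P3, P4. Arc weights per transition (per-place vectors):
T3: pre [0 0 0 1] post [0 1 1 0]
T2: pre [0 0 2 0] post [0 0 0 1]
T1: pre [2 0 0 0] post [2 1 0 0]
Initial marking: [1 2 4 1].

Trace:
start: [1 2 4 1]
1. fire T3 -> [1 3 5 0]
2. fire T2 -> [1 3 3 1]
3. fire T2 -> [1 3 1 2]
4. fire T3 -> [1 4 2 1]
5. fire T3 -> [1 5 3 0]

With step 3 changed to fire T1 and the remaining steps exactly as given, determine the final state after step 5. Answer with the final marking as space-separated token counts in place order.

1 4 4 0

(re-executing from step 3 with the substitution; state before step 3: [1 3 3 1])
3. fire T1 -> [1 3 3 1]
4. fire T3 -> [1 4 4 0]
5. fire T3 -> [1 4 4 0]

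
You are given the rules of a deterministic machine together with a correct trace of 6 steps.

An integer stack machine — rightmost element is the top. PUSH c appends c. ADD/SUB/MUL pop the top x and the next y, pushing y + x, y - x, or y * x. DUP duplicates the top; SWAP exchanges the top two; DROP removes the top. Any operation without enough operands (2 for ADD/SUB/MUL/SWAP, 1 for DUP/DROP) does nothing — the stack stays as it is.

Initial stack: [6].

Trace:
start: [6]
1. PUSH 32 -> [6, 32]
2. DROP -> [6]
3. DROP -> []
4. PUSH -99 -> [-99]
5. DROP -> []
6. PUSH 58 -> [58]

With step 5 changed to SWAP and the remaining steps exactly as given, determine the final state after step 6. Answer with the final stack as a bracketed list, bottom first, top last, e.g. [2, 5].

[-99, 58]

(re-executing from step 5 with the substitution; state before step 5: [-99])
5. SWAP -> [-99]
6. PUSH 58 -> [-99, 58]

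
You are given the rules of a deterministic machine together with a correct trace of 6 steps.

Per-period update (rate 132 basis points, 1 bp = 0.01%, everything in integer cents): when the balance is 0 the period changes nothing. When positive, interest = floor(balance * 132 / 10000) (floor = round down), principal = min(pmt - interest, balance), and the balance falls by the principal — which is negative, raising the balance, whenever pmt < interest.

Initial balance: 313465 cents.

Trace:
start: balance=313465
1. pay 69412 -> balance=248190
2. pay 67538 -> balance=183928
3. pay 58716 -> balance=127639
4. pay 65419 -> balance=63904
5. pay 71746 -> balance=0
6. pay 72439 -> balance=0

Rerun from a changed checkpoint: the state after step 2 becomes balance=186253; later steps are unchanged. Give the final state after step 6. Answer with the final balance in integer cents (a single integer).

state after step 2 := balance=186253
3. pay 58716 -> balance=129995
4. pay 65419 -> balance=66291
5. pay 71746 -> balance=0
6. pay 72439 -> balance=0

0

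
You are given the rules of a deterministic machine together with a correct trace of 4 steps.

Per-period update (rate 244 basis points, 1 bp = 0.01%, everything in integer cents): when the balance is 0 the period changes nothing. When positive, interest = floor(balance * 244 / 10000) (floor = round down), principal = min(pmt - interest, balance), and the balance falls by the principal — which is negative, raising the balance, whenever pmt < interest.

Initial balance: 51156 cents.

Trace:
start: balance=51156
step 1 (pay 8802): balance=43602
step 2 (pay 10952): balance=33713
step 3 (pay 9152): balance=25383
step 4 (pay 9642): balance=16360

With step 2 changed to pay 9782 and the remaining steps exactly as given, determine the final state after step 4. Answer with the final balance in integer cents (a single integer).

17588

(re-executing from step 2 with the substitution; state before step 2: balance=43602)
step 2 (pay 9782): balance=34883
step 3 (pay 9152): balance=26582
step 4 (pay 9642): balance=17588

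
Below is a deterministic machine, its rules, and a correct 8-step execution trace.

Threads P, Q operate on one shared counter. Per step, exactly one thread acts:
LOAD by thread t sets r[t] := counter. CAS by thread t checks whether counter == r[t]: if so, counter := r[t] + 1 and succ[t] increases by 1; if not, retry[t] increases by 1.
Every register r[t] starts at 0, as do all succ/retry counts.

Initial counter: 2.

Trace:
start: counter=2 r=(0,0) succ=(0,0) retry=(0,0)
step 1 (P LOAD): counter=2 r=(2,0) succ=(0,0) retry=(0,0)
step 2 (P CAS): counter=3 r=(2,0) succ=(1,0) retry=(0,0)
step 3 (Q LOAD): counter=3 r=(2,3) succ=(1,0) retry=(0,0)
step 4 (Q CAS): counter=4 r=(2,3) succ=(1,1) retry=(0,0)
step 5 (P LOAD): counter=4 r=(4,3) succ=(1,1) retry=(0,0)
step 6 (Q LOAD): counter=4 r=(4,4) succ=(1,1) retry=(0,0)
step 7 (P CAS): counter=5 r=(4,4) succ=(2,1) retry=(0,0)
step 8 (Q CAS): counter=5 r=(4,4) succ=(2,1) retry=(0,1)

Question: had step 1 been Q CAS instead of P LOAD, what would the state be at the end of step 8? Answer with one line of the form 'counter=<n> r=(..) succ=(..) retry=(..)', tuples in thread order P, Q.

(re-executing from step 1 with the substitution; state before step 1: counter=2 r=(0,0) succ=(0,0) retry=(0,0))
step 1 (Q CAS): counter=2 r=(0,0) succ=(0,0) retry=(0,1)
step 2 (P CAS): counter=2 r=(0,0) succ=(0,0) retry=(1,1)
step 3 (Q LOAD): counter=2 r=(0,2) succ=(0,0) retry=(1,1)
step 4 (Q CAS): counter=3 r=(0,2) succ=(0,1) retry=(1,1)
step 5 (P LOAD): counter=3 r=(3,2) succ=(0,1) retry=(1,1)
step 6 (Q LOAD): counter=3 r=(3,3) succ=(0,1) retry=(1,1)
step 7 (P CAS): counter=4 r=(3,3) succ=(1,1) retry=(1,1)
step 8 (Q CAS): counter=4 r=(3,3) succ=(1,1) retry=(1,2)

counter=4 r=(3,3) succ=(1,1) retry=(1,2)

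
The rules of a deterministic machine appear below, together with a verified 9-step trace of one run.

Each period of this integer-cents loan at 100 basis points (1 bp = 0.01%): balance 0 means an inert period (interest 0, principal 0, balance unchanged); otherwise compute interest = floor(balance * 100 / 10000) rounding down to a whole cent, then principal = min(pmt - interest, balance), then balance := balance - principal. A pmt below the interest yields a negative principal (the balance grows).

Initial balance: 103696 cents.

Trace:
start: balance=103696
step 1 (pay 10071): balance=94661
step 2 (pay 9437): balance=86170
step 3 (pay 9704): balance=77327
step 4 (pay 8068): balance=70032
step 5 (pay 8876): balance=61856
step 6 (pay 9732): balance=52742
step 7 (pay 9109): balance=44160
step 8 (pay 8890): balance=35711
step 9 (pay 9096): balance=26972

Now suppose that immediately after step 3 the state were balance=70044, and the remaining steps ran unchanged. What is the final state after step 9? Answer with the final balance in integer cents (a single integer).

state after step 3 := balance=70044
step 4 (pay 8068): balance=62676
step 5 (pay 8876): balance=54426
step 6 (pay 9732): balance=45238
step 7 (pay 9109): balance=36581
step 8 (pay 8890): balance=28056
step 9 (pay 9096): balance=19240

19240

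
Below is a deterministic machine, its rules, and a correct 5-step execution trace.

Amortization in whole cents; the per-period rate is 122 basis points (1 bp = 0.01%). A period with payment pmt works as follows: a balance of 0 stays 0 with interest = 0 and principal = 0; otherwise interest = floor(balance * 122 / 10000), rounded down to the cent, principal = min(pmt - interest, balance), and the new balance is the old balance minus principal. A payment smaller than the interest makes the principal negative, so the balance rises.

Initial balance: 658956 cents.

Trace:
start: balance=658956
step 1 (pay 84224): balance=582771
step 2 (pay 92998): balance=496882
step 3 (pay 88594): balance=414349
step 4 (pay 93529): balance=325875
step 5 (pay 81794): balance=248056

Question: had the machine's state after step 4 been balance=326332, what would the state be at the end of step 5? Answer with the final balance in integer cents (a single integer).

state after step 4 := balance=326332
step 5 (pay 81794): balance=248519

248519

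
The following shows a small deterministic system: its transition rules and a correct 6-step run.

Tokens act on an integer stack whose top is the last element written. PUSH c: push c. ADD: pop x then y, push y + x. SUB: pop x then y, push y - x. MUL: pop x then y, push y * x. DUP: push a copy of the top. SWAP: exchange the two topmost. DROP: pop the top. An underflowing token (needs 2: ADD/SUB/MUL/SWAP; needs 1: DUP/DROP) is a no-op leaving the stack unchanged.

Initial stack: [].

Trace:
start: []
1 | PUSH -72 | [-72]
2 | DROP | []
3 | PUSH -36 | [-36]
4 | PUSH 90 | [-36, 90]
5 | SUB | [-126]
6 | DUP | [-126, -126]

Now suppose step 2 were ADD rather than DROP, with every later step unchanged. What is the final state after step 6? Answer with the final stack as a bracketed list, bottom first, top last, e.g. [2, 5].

[-72, -126, -126]

(re-executing from step 2 with the substitution; state before step 2: [-72])
2 | ADD | [-72]
3 | PUSH -36 | [-72, -36]
4 | PUSH 90 | [-72, -36, 90]
5 | SUB | [-72, -126]
6 | DUP | [-72, -126, -126]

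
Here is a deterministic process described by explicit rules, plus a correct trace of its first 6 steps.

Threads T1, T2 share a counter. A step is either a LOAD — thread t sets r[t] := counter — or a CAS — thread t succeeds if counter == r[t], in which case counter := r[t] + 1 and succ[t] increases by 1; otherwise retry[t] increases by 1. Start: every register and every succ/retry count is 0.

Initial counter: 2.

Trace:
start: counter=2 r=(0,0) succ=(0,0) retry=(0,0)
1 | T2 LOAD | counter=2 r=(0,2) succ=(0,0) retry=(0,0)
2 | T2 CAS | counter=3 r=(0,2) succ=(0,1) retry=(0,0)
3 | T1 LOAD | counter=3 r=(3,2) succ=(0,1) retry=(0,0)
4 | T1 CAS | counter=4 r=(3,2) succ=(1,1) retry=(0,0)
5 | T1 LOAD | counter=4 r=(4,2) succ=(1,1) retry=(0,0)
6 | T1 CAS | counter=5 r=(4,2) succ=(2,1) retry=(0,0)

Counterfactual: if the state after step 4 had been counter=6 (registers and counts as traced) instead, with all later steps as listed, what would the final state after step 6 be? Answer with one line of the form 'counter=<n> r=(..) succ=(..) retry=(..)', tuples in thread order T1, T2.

counter=7 r=(6,2) succ=(2,1) retry=(0,0)

state after step 4 := counter=6 r=(3,2) succ=(1,1) retry=(0,0)
5 | T1 LOAD | counter=6 r=(6,2) succ=(1,1) retry=(0,0)
6 | T1 CAS | counter=7 r=(6,2) succ=(2,1) retry=(0,0)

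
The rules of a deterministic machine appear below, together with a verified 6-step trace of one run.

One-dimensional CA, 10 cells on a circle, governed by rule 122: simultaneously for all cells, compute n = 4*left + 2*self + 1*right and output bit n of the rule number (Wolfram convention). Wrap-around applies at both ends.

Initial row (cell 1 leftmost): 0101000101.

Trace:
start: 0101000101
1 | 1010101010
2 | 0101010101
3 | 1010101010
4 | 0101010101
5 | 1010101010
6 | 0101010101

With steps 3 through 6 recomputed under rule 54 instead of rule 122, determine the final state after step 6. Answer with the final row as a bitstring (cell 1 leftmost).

(re-executing steps 3..6 under rule 54; state before step 3: 0101010101)
3 | 1111111111
4 | 0000000000
5 | 0000000000
6 | 0000000000

0000000000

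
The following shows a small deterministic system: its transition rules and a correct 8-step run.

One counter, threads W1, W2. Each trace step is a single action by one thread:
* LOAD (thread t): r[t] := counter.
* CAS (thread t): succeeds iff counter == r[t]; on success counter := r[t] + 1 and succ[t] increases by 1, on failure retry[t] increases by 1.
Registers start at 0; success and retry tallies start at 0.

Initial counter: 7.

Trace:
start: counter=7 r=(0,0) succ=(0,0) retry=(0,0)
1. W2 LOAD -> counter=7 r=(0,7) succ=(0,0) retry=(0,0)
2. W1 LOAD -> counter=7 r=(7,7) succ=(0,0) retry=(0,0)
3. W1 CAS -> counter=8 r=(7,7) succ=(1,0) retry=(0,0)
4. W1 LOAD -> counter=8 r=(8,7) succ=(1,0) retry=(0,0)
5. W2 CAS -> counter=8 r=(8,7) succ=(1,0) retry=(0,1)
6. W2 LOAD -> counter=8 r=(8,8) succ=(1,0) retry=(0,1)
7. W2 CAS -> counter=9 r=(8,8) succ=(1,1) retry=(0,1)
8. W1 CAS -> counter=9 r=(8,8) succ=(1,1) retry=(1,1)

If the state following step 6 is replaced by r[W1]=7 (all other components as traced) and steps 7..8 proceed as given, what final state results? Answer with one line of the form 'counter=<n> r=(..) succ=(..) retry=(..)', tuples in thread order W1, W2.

counter=9 r=(7,8) succ=(1,1) retry=(1,1)

state after step 6 := counter=8 r=(7,8) succ=(1,0) retry=(0,1)
7. W2 CAS -> counter=9 r=(7,8) succ=(1,1) retry=(0,1)
8. W1 CAS -> counter=9 r=(7,8) succ=(1,1) retry=(1,1)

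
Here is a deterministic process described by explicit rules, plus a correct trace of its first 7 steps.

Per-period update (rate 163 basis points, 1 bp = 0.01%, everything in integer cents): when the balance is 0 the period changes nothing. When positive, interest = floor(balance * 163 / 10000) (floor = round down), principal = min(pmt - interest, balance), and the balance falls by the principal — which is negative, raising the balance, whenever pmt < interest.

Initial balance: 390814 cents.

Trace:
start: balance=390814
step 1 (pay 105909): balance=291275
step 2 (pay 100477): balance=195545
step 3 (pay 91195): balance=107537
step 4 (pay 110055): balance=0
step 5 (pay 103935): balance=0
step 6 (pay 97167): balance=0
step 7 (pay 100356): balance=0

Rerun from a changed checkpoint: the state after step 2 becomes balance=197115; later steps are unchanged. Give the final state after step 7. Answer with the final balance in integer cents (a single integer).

0

state after step 2 := balance=197115
step 3 (pay 91195): balance=109132
step 4 (pay 110055): balance=855
step 5 (pay 103935): balance=0
step 6 (pay 97167): balance=0
step 7 (pay 100356): balance=0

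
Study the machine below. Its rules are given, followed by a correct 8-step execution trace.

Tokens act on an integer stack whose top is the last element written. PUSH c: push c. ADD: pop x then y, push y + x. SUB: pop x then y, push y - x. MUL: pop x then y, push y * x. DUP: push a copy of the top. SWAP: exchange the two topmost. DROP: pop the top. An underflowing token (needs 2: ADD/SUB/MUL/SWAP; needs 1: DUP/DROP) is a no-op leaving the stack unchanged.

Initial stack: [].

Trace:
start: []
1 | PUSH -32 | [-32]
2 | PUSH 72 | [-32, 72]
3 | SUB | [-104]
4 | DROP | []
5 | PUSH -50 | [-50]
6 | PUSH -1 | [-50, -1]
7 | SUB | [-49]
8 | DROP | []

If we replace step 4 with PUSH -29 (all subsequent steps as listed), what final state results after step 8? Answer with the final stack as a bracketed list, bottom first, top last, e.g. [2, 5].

(re-executing from step 4 with the substitution; state before step 4: [-104])
4 | PUSH -29 | [-104, -29]
5 | PUSH -50 | [-104, -29, -50]
6 | PUSH -1 | [-104, -29, -50, -1]
7 | SUB | [-104, -29, -49]
8 | DROP | [-104, -29]

[-104, -29]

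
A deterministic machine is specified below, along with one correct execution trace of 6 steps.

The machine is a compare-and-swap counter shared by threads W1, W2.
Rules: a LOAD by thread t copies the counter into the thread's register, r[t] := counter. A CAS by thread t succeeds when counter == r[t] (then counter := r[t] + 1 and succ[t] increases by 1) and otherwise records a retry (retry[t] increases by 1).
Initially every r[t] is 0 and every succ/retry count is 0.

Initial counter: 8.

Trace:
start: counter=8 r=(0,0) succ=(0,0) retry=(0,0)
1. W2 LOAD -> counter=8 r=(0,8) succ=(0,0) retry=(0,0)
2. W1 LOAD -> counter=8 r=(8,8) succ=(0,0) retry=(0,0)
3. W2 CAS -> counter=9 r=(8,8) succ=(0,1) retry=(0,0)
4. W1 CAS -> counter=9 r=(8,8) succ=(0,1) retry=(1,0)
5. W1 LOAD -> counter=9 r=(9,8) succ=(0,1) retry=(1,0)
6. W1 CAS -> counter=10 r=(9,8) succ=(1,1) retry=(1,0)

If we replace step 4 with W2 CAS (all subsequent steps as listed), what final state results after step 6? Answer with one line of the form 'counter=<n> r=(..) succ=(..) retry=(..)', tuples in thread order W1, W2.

counter=10 r=(9,8) succ=(1,1) retry=(0,1)

(re-executing from step 4 with the substitution; state before step 4: counter=9 r=(8,8) succ=(0,1) retry=(0,0))
4. W2 CAS -> counter=9 r=(8,8) succ=(0,1) retry=(0,1)
5. W1 LOAD -> counter=9 r=(9,8) succ=(0,1) retry=(0,1)
6. W1 CAS -> counter=10 r=(9,8) succ=(1,1) retry=(0,1)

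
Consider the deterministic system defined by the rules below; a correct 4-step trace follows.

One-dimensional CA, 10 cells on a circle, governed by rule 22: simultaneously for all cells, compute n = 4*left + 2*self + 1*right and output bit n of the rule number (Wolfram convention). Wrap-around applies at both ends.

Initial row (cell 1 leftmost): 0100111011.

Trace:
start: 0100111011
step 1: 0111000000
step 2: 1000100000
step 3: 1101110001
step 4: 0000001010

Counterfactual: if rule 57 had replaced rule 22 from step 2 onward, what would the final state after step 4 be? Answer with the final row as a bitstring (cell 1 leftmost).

(re-executing steps 2..4 under rule 57; state before step 2: 0111000000)
step 2: 0100111111
step 3: 1010100000
step 4: 0101011110

0101011110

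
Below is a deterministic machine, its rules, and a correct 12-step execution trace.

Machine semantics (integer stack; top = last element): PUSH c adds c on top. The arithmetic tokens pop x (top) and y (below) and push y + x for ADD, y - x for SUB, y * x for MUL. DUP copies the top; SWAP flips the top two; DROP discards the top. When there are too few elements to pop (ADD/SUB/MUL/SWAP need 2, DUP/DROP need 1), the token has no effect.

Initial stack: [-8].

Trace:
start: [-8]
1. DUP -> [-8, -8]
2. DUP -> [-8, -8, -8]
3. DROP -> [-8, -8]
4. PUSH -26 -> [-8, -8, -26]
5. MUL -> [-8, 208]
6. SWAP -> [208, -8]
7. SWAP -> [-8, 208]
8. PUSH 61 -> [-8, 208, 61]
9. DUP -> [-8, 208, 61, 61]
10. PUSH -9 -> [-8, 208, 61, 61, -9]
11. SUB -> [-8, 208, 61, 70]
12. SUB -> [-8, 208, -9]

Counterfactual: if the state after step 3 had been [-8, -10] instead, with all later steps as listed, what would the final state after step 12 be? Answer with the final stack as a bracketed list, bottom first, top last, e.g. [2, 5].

[-8, 260, -9]

state after step 3 := [-8, -10]
4. PUSH -26 -> [-8, -10, -26]
5. MUL -> [-8, 260]
6. SWAP -> [260, -8]
7. SWAP -> [-8, 260]
8. PUSH 61 -> [-8, 260, 61]
9. DUP -> [-8, 260, 61, 61]
10. PUSH -9 -> [-8, 260, 61, 61, -9]
11. SUB -> [-8, 260, 61, 70]
12. SUB -> [-8, 260, -9]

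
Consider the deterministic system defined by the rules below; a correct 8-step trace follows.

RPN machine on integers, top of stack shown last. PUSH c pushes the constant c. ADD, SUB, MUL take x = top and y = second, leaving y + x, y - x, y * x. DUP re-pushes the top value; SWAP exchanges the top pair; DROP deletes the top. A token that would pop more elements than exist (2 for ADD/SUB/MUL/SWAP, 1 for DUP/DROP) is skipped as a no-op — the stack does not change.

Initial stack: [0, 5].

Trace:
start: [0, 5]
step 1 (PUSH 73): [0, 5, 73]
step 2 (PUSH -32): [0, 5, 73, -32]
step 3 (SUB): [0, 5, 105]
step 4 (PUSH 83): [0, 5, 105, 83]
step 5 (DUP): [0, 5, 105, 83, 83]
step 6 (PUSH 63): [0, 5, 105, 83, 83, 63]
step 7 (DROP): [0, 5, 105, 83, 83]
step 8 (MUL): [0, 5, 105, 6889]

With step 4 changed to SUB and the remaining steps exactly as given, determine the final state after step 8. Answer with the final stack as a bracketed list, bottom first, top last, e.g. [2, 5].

[0, 10000]

(re-executing from step 4 with the substitution; state before step 4: [0, 5, 105])
step 4 (SUB): [0, -100]
step 5 (DUP): [0, -100, -100]
step 6 (PUSH 63): [0, -100, -100, 63]
step 7 (DROP): [0, -100, -100]
step 8 (MUL): [0, 10000]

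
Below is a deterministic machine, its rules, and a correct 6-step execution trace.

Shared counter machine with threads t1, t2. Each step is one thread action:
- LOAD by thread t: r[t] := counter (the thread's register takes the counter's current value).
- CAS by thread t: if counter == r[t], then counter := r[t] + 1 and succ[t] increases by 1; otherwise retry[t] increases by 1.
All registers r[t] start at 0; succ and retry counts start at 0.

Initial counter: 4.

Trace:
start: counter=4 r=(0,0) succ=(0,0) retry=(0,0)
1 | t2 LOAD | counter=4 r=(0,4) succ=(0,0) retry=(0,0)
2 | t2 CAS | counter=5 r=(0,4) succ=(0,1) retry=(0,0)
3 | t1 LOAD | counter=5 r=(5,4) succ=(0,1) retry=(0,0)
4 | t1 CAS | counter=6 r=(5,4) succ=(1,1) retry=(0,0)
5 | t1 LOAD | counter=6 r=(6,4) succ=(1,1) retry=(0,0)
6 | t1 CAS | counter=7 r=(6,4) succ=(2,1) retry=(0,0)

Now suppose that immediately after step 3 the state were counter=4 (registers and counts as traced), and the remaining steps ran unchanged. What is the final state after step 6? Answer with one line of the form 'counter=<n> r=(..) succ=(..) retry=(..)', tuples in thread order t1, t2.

counter=5 r=(4,4) succ=(1,1) retry=(1,0)

state after step 3 := counter=4 r=(5,4) succ=(0,1) retry=(0,0)
4 | t1 CAS | counter=4 r=(5,4) succ=(0,1) retry=(1,0)
5 | t1 LOAD | counter=4 r=(4,4) succ=(0,1) retry=(1,0)
6 | t1 CAS | counter=5 r=(4,4) succ=(1,1) retry=(1,0)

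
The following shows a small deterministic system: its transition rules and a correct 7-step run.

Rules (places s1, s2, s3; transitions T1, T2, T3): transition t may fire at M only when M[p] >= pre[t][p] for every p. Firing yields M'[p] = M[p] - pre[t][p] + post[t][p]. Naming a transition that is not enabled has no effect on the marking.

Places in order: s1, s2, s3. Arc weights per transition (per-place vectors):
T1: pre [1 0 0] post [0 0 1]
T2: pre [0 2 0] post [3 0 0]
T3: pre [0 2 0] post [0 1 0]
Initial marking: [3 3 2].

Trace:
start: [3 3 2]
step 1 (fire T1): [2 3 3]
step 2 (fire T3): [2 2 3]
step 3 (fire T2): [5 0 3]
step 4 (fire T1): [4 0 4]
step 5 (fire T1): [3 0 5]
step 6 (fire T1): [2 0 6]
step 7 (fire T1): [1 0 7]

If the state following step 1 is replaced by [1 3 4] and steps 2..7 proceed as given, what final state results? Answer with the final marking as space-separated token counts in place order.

state after step 1 := [1 3 4]
step 2 (fire T3): [1 2 4]
step 3 (fire T2): [4 0 4]
step 4 (fire T1): [3 0 5]
step 5 (fire T1): [2 0 6]
step 6 (fire T1): [1 0 7]
step 7 (fire T1): [0 0 8]

0 0 8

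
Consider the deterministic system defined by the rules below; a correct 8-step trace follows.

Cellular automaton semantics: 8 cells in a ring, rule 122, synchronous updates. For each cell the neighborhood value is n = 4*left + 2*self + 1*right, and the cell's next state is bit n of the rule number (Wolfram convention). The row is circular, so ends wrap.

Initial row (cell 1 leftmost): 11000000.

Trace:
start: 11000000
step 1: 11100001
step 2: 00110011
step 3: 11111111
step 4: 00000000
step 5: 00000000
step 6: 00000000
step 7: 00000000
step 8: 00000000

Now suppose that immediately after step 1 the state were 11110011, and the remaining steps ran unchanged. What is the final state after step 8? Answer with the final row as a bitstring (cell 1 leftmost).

00000000

state after step 1 := 11110011
step 2: 00011110
step 3: 00110011
step 4: 11111111
step 5: 00000000
step 6: 00000000
step 7: 00000000
step 8: 00000000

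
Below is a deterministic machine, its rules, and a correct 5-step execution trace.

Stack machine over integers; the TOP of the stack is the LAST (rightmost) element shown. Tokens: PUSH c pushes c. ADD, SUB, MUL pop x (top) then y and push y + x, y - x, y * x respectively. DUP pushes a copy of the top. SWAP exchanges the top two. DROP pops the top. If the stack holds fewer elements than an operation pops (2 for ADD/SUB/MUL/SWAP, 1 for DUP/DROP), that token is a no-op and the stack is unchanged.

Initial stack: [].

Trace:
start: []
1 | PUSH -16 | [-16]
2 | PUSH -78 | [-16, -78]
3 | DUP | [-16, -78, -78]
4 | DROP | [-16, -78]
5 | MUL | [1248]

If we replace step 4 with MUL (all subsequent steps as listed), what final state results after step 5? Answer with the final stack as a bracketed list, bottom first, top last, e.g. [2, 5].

(re-executing from step 4 with the substitution; state before step 4: [-16, -78, -78])
4 | MUL | [-16, 6084]
5 | MUL | [-97344]

[-97344]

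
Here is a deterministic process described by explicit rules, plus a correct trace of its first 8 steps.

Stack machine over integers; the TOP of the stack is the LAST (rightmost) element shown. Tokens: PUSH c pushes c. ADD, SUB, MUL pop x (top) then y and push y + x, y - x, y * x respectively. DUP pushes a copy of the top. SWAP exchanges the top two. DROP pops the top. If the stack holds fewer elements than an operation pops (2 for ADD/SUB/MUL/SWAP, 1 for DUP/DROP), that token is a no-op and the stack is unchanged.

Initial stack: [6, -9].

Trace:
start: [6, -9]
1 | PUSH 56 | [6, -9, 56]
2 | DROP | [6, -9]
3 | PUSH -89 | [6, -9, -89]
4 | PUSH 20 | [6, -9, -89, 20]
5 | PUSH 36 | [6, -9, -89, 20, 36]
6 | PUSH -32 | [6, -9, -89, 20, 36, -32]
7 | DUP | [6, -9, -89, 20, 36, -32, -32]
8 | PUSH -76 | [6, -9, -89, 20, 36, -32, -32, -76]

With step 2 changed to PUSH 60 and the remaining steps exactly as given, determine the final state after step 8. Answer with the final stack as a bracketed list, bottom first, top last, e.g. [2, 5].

(re-executing from step 2 with the substitution; state before step 2: [6, -9, 56])
2 | PUSH 60 | [6, -9, 56, 60]
3 | PUSH -89 | [6, -9, 56, 60, -89]
4 | PUSH 20 | [6, -9, 56, 60, -89, 20]
5 | PUSH 36 | [6, -9, 56, 60, -89, 20, 36]
6 | PUSH -32 | [6, -9, 56, 60, -89, 20, 36, -32]
7 | DUP | [6, -9, 56, 60, -89, 20, 36, -32, -32]
8 | PUSH -76 | [6, -9, 56, 60, -89, 20, 36, -32, -32, -76]

[6, -9, 56, 60, -89, 20, 36, -32, -32, -76]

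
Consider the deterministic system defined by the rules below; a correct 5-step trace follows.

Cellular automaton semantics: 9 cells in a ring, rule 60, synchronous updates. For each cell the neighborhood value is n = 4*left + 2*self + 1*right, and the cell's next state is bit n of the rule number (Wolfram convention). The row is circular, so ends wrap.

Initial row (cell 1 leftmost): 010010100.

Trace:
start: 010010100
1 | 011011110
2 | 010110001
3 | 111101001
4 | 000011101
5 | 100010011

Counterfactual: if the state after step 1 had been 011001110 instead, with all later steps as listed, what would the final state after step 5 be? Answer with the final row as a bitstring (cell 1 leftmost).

100000010

state after step 1 := 011001110
2 | 010101001
3 | 111111101
4 | 000000011
5 | 100000010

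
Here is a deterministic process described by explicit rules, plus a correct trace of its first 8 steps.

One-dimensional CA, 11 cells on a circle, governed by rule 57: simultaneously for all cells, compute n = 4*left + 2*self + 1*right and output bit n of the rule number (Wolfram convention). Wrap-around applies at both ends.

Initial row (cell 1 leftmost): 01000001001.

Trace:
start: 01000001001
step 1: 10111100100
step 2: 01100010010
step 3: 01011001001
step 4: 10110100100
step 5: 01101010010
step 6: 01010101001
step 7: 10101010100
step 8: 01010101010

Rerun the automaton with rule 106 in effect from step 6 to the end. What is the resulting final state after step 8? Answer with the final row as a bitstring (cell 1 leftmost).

(re-executing steps 6..8 under rule 106; state before step 6: 01101010010)
step 6: 11110100100
step 7: 10011001001
step 8: 10111010011

10111010011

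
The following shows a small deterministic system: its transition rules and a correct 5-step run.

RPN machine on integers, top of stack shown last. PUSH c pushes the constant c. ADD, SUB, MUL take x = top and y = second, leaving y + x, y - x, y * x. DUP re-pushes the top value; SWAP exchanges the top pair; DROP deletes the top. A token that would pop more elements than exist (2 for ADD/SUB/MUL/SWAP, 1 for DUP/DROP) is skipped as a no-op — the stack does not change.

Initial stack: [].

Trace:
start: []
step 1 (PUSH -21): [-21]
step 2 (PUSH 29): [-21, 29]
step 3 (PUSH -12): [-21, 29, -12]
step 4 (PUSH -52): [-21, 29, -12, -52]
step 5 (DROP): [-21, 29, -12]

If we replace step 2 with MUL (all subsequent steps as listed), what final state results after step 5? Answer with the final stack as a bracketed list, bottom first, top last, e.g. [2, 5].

(re-executing from step 2 with the substitution; state before step 2: [-21])
step 2 (MUL): [-21]
step 3 (PUSH -12): [-21, -12]
step 4 (PUSH -52): [-21, -12, -52]
step 5 (DROP): [-21, -12]

[-21, -12]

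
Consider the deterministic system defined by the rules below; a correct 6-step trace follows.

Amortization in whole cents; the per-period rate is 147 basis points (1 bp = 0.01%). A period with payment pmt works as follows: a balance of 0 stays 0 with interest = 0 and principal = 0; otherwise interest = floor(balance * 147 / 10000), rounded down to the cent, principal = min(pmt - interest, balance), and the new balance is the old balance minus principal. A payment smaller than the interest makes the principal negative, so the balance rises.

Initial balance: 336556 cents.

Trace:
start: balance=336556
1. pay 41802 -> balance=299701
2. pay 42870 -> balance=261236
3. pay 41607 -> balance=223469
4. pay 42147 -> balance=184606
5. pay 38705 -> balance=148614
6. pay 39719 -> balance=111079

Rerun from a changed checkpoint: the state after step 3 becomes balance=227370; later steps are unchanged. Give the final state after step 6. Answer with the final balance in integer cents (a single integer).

115155

state after step 3 := balance=227370
4. pay 42147 -> balance=188565
5. pay 38705 -> balance=152631
6. pay 39719 -> balance=115155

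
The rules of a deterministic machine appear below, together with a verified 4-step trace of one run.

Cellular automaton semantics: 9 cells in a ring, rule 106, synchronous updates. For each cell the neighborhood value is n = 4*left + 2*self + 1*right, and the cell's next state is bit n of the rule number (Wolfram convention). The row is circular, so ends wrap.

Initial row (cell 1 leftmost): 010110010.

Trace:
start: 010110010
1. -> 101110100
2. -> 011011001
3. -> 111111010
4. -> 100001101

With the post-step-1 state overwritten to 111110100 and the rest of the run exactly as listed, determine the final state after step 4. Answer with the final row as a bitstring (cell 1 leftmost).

101101110

state after step 1 := 111110100
2. -> 100011001
3. -> 100111011
4. -> 101101110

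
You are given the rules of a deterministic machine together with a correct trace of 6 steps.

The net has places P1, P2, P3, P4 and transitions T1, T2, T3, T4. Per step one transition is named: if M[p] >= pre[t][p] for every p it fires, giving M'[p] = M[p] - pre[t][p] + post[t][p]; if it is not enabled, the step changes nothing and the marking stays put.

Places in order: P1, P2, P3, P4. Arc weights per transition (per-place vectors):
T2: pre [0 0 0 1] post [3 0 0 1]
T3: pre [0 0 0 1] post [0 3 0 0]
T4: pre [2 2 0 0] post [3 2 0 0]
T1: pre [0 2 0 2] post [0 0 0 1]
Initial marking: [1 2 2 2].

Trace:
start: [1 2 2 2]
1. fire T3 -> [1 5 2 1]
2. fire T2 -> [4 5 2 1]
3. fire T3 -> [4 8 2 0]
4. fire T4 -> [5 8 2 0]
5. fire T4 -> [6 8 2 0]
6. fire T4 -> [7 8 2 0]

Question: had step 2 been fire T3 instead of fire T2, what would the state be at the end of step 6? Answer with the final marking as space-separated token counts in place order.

(re-executing from step 2 with the substitution; state before step 2: [1 5 2 1])
2. fire T3 -> [1 8 2 0]
3. fire T3 -> [1 8 2 0]
4. fire T4 -> [1 8 2 0]
5. fire T4 -> [1 8 2 0]
6. fire T4 -> [1 8 2 0]

1 8 2 0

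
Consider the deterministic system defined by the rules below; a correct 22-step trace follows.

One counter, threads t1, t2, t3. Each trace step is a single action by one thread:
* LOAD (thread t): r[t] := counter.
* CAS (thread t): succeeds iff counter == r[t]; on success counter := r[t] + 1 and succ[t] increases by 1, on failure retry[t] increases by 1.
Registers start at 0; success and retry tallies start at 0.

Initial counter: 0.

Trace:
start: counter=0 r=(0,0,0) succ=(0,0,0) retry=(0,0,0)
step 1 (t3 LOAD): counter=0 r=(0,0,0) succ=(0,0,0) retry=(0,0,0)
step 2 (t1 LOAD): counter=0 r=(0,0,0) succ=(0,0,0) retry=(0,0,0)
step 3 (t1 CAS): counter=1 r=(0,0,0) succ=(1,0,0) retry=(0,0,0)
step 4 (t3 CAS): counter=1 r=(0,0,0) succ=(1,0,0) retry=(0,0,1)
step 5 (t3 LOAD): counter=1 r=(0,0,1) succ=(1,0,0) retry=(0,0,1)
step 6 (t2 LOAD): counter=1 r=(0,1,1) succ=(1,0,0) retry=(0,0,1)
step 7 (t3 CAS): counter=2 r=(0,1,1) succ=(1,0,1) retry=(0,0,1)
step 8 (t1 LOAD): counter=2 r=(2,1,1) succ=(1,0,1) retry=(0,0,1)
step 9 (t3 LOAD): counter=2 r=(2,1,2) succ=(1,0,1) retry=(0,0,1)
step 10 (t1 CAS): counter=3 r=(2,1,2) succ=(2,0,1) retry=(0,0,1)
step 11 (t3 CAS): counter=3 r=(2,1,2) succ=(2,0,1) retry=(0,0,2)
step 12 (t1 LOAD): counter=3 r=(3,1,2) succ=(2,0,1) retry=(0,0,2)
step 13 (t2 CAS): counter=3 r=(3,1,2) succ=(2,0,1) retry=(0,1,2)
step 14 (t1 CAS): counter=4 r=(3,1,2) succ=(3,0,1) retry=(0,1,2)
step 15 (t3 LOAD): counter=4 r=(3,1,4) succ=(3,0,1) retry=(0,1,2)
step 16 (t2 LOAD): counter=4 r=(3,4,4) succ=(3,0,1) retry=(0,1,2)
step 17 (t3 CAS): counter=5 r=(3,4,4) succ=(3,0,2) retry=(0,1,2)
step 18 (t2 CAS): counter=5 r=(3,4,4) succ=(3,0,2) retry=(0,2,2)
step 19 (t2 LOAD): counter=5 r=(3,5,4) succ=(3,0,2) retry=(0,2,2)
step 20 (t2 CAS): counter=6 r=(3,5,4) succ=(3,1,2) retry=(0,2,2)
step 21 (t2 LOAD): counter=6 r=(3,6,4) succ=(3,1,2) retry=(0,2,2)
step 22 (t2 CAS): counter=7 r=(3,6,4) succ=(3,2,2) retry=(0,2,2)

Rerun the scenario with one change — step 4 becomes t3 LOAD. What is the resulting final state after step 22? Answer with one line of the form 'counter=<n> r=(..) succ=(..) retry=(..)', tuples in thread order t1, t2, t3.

(re-executing from step 4 with the substitution; state before step 4: counter=1 r=(0,0,0) succ=(1,0,0) retry=(0,0,0))
step 4 (t3 LOAD): counter=1 r=(0,0,1) succ=(1,0,0) retry=(0,0,0)
step 5 (t3 LOAD): counter=1 r=(0,0,1) succ=(1,0,0) retry=(0,0,0)
step 6 (t2 LOAD): counter=1 r=(0,1,1) succ=(1,0,0) retry=(0,0,0)
step 7 (t3 CAS): counter=2 r=(0,1,1) succ=(1,0,1) retry=(0,0,0)
step 8 (t1 LOAD): counter=2 r=(2,1,1) succ=(1,0,1) retry=(0,0,0)
step 9 (t3 LOAD): counter=2 r=(2,1,2) succ=(1,0,1) retry=(0,0,0)
step 10 (t1 CAS): counter=3 r=(2,1,2) succ=(2,0,1) retry=(0,0,0)
step 11 (t3 CAS): counter=3 r=(2,1,2) succ=(2,0,1) retry=(0,0,1)
step 12 (t1 LOAD): counter=3 r=(3,1,2) succ=(2,0,1) retry=(0,0,1)
step 13 (t2 CAS): counter=3 r=(3,1,2) succ=(2,0,1) retry=(0,1,1)
step 14 (t1 CAS): counter=4 r=(3,1,2) succ=(3,0,1) retry=(0,1,1)
step 15 (t3 LOAD): counter=4 r=(3,1,4) succ=(3,0,1) retry=(0,1,1)
step 16 (t2 LOAD): counter=4 r=(3,4,4) succ=(3,0,1) retry=(0,1,1)
step 17 (t3 CAS): counter=5 r=(3,4,4) succ=(3,0,2) retry=(0,1,1)
step 18 (t2 CAS): counter=5 r=(3,4,4) succ=(3,0,2) retry=(0,2,1)
step 19 (t2 LOAD): counter=5 r=(3,5,4) succ=(3,0,2) retry=(0,2,1)
step 20 (t2 CAS): counter=6 r=(3,5,4) succ=(3,1,2) retry=(0,2,1)
step 21 (t2 LOAD): counter=6 r=(3,6,4) succ=(3,1,2) retry=(0,2,1)
step 22 (t2 CAS): counter=7 r=(3,6,4) succ=(3,2,2) retry=(0,2,1)

counter=7 r=(3,6,4) succ=(3,2,2) retry=(0,2,1)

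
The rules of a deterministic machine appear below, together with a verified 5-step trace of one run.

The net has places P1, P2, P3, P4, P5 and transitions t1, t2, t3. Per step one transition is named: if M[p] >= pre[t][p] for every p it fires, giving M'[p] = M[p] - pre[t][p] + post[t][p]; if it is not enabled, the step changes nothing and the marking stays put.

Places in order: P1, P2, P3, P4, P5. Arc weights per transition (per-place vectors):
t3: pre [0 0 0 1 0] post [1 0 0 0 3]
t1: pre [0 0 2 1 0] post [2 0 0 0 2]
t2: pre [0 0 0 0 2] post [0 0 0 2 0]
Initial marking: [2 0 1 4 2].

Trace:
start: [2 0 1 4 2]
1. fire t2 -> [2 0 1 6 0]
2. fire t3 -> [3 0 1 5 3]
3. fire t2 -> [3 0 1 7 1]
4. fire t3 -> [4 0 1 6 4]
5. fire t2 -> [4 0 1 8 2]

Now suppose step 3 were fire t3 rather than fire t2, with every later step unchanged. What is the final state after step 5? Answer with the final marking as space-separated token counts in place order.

5 0 1 5 7

(re-executing from step 3 with the substitution; state before step 3: [3 0 1 5 3])
3. fire t3 -> [4 0 1 4 6]
4. fire t3 -> [5 0 1 3 9]
5. fire t2 -> [5 0 1 5 7]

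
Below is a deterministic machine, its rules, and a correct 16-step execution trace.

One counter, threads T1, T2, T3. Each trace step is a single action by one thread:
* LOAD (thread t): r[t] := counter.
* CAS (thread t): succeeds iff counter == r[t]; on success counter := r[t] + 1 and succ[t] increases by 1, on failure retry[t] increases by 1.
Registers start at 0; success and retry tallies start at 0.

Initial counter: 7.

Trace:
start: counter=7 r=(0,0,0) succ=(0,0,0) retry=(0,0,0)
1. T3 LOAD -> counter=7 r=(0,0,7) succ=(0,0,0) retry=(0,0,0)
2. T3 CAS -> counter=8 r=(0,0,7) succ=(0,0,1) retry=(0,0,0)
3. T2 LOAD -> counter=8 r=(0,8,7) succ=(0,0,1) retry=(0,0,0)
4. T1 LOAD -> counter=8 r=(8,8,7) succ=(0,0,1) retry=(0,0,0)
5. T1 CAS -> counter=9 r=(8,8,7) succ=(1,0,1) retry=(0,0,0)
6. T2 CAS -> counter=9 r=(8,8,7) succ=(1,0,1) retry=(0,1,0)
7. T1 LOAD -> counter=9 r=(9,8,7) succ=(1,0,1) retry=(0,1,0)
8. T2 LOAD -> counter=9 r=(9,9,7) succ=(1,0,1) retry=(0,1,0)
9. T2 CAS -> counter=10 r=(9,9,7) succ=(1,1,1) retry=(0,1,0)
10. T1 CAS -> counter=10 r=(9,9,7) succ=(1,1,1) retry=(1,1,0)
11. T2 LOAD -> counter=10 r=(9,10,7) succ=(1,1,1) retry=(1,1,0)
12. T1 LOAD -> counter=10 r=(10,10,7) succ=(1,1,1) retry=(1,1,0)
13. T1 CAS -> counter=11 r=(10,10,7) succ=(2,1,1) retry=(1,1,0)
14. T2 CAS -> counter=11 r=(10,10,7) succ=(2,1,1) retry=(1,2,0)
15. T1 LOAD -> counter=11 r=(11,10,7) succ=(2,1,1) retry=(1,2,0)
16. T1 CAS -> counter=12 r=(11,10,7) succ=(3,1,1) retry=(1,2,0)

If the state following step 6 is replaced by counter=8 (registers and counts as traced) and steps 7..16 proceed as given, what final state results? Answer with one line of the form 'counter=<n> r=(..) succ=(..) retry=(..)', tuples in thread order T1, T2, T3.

state after step 6 := counter=8 r=(8,8,7) succ=(1,0,1) retry=(0,1,0)
7. T1 LOAD -> counter=8 r=(8,8,7) succ=(1,0,1) retry=(0,1,0)
8. T2 LOAD -> counter=8 r=(8,8,7) succ=(1,0,1) retry=(0,1,0)
9. T2 CAS -> counter=9 r=(8,8,7) succ=(1,1,1) retry=(0,1,0)
10. T1 CAS -> counter=9 r=(8,8,7) succ=(1,1,1) retry=(1,1,0)
11. T2 LOAD -> counter=9 r=(8,9,7) succ=(1,1,1) retry=(1,1,0)
12. T1 LOAD -> counter=9 r=(9,9,7) succ=(1,1,1) retry=(1,1,0)
13. T1 CAS -> counter=10 r=(9,9,7) succ=(2,1,1) retry=(1,1,0)
14. T2 CAS -> counter=10 r=(9,9,7) succ=(2,1,1) retry=(1,2,0)
15. T1 LOAD -> counter=10 r=(10,9,7) succ=(2,1,1) retry=(1,2,0)
16. T1 CAS -> counter=11 r=(10,9,7) succ=(3,1,1) retry=(1,2,0)

counter=11 r=(10,9,7) succ=(3,1,1) retry=(1,2,0)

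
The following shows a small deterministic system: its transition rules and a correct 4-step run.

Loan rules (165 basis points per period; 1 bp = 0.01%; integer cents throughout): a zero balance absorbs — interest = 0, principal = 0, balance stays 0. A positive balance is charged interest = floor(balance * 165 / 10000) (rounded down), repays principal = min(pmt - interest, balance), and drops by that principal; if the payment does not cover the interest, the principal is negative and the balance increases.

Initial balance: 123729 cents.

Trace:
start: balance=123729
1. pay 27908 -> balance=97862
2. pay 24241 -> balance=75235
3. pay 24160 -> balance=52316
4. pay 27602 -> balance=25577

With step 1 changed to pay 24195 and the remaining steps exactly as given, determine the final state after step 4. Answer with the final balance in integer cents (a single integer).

29476

(re-executing from step 1 with the substitution; state before step 1: balance=123729)
1. pay 24195 -> balance=101575
2. pay 24241 -> balance=79009
3. pay 24160 -> balance=56152
4. pay 27602 -> balance=29476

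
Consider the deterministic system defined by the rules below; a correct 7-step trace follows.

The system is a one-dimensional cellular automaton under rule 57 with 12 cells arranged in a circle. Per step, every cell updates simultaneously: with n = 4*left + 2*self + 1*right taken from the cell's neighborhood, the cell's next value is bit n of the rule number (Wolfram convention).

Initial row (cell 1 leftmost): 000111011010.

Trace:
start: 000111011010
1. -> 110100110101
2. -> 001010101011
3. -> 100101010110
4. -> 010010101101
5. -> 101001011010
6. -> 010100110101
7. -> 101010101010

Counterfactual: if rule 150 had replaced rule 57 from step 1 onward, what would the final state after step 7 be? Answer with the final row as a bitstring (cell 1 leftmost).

(re-executing steps 1..7 under rule 150; state before step 1: 000111011010)
1. -> 001010000011
2. -> 111011000100
3. -> 010000101111
4. -> 011001100110
5. -> 100110011001
6. -> 011001100110
7. -> 100110011001

100110011001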